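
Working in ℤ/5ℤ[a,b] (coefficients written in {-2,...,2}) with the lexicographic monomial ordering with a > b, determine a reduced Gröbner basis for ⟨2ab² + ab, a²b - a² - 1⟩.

G = {a² - b + 1, b² - 2b}

f_1 = 2ab² + ab, LT = ab².
f_2 = a²b - a² - 1, LT = a²b.

S(f_1,f_2): lcm = a²b². S = -a²b + b.
  reduce S modulo (f_1, f_2):
  remainder -a² + b - 1 ≠ 0; add g_3 = -a² + b - 1 to the basis.

S(f_1,g_3): lcm = a²b². S = -2a²b + b³ - b².
  reduce S modulo (f_1, f_2, g_3):
  remainder b³ - b² - 2b ≠ 0; add g_4 = b³ - b² - 2b to the basis.

S(f_2,g_3): lcm = a²b. S = -a² + b² - b - 1.
  reduce S modulo (f_1, f_2, g_3, g_4):
  remainder b² - 2b ≠ 0; add g_5 = b² - 2b to the basis.

The other S-polynomials (S(f_1,g_4), S(f_2,g_4), S(g_3,g_4), S(f_1,g_5), S(f_2,g_5), S(g_3,g_5), S(g_4,g_5)) all reduce to 0 modulo the current basis, so we have a Gröbner basis.
Inter-reduce: drop elements whose leading term is divisible by another's, tail-reduce, and make monic.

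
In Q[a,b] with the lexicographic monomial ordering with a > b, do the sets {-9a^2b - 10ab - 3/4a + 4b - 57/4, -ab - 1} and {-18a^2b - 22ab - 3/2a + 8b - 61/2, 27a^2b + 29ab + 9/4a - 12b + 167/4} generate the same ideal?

Two ideals are equal iff their reduced Gröbner bases coincide (the reduced basis is unique for a fixed ordering).
Buchberger on the first generating set:
f_1 = -9a^2b - 10ab - 3/4a + 4b - 57/4, LT = a^2b.
f_2 = -ab - 1, LT = ab.

S(f_1,f_2): lcm = a^2b. S = 10/9ab - 11/12a - 4/9b + 19/12.
  reduce S modulo (f_1, f_2):
  remainder -11/12a - 4/9b + 17/36 ≠ 0; add g_3 = -11/12a - 4/9b + 17/36 to the basis.

S(f_2,g_3): lcm = ab. S = -16/33b^2 + 17/33b + 1.
  reduce S modulo (f_1, f_2, g_3):
  remainder -16/33b^2 + 17/33b + 1 ≠ 0; add g_4 = -16/33b^2 + 17/33b + 1 to the basis.

The other S-polynomials (S(f_1,g_3), S(f_1,g_4), S(f_2,g_4), S(g_3,g_4)) all reduce to 0 modulo the current basis, so we have a Gröbner basis.
Inter-reduce: drop elements whose leading term is divisible by another's, tail-reduce, and make monic.
Reduced Gröbner basis: {a + 16/33b - 17/33, b^2 - 17/16b - 33/16}.

Buchberger on the second generating set:
h_1 = -18a^2b - 22ab - 3/2a + 8b - 61/2, LT = a^2b.
h_2 = 27a^2b + 29ab + 9/4a - 12b + 167/4, LT = a^2b.

S(h_1,h_2): lcm = a^2b. S = 4/27ab + 4/27.
  reduce S modulo (h_1, h_2):
  remainder 4/27ab + 4/27 ≠ 0; add k_3 = 4/27ab + 4/27 to the basis.

S(h_1,k_3): lcm = a^2b. S = 11/9ab - 11/12a - 4/9b + 61/36.
  reduce S modulo (h_1, h_2, k_3):
  remainder -11/12a - 4/9b + 17/36 ≠ 0; add k_4 = -11/12a - 4/9b + 17/36 to the basis.

S(k_3,k_4): lcm = ab. S = -16/33b^2 + 17/33b + 1.
  reduce S modulo (h_1, h_2, k_3, k_4):
  remainder -16/33b^2 + 17/33b + 1 ≠ 0; add k_5 = -16/33b^2 + 17/33b + 1 to the basis.

The other S-polynomials (S(h_2,k_3), S(h_1,k_4), S(h_2,k_4), S(h_1,k_5), S(h_2,k_5), S(k_3,k_5), S(k_4,k_5)) all reduce to 0 modulo the current basis, so we have a Gröbner basis.
Inter-reduce: drop elements whose leading term is divisible by another's, tail-reduce, and make monic.
Reduced Gröbner basis: {a + 16/33b - 17/33, b^2 - 17/16b - 33/16}.

Same reduced basis, so the two generating sets span the same ideal.

Yes, the ideals are equal.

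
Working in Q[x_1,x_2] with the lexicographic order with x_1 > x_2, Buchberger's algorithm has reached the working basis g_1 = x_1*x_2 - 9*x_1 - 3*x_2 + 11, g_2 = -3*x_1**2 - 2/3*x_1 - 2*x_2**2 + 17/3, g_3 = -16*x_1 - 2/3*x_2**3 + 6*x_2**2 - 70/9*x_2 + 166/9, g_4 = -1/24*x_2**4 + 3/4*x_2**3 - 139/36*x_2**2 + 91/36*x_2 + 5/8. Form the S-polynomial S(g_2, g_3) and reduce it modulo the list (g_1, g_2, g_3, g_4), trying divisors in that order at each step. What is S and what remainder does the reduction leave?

S(g_2, g_3) = -1/24*x_1*x_2**3 + 3/8*x_1*x_2**2 - 35/72*x_1*x_2 + 11/8*x_1 + 2/3*x_2**2 - 17/9; remainder on division = 0.

lcm(LM(g_2), LM(g_3)) = x_1**2.
S = (lcm/LT(g_2))·g_2 − (lcm/LT(g_3))·g_3 = -1/24*x_1*x_2**3 + 3/8*x_1*x_2**2 - 35/72*x_1*x_2 + 11/8*x_1 + 2/3*x_2**2 - 17/9.
Reduce S modulo (g_1, g_2, g_3, g_4) in that order:
  leading term x_1*x_2**3: subtract (-1/24*x_2**2)·g_1 from -1/24*x_1*x_2**3 + 3/8*x_1*x_2**2 - 35/72*x_1*x_2 + 11/8*x_1 + 2/3*x_2**2 - 17/9 → -35/72*x_1*x_2 + 11/8*x_1 - 1/8*x_2**3 + 9/8*x_2**2 - 17/9
  leading term x_1*x_2: subtract (-35/72)·g_1 from -35/72*x_1*x_2 + 11/8*x_1 - 1/8*x_2**3 + 9/8*x_2**2 - 17/9 → -3*x_1 - 1/8*x_2**3 + 9/8*x_2**2 - 35/24*x_2 + 83/24
  leading term x_1: subtract (3/16)·g_3 from -3*x_1 - 1/8*x_2**3 + 9/8*x_2**2 - 35/24*x_2 + 83/24 → 0
The remainder is 0, so this S-polynomial contributes no new basis element.
An S-polynomial is built so that the two leading terms cancel; whether anything survives reduction is exactly the Gröbner-basis criterion.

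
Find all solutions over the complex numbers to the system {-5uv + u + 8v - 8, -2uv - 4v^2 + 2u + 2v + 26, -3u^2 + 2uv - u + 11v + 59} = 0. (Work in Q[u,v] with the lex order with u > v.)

{(2, -3)}

Compute a lex Gröbner basis by Buchberger's algorithm.
f_1 = -5uv + u + 8v - 8, LT = uv.
f_2 = -2uv + 2u - 4v^2 + 2v + 26, LT = uv.
f_3 = -3u^2 + 2uv - u + 11v + 59, LT = u^2.

S(f_1,f_2): lcm = uv. S = 4/5u - 2v^2 - 3/5v + 73/5.
  reduce S modulo (f_1, f_2, f_3):
  remainder 4/5u - 2v^2 - 3/5v + 73/5 ≠ 0; add h_4 = 4/5u - 2v^2 - 3/5v + 73/5 to the basis.

S(f_1,f_3): lcm = u^2v. S = -1/5u^2 + 2/3uv^2 - 29/15uv + 8/5u + 11/3v^2 + 59/3v.
  reduce S modulo (f_1, f_2, f_3, h_4):
  remainder 119/15v^2 + 236/15v - 121/5 ≠ 0; add h_5 = 119/15v^2 + 236/15v - 121/5 to the basis.

S(f_2,f_3): lcm = u^2v. S = -u^2 + 8/3uv^2 - 4/3uv - 13u + 11/3v^2 + 59/3v.
  reduce S modulo (f_1, f_2, f_3, h_4, h_5):
  remainder 86017/1785v + 86017/595 ≠ 0; add h_6 = 86017/1785v + 86017/595 to the basis.

The other S-polynomials (S(f_1,h_4), S(f_2,h_4), S(f_3,h_4), S(f_1,h_5), S(f_2,h_5), S(f_3,h_5), S(h_4,h_5), S(f_1,h_6), S(f_2,h_6), S(f_3,h_6), S(h_4,h_6), S(h_5,h_6)) all reduce to 0 modulo the current basis, so we have a Gröbner basis.
Inter-reduce: drop elements whose leading term is divisible by another's, tail-reduce, and make monic.
Reduced Gröbner basis: {u - 2, v + 3}.

Since the basis is lex-ordered, v + 3 is univariate in v. Its roots are {-3}. Back-substituting each root into the other basis elements fixes the other coordinates.
  v = -3: the earlier basis element becomes u - 2 = 0, giving u = 2 — point (2, -3).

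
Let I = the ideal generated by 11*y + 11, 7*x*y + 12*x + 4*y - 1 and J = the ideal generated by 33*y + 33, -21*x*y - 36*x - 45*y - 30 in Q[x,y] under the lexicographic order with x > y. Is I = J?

Since reduced Gröbner bases are canonical representatives of ideals under a given ordering, it suffices to compute and compare them.
Buchberger on the first generating set:
f_1 = 11*y + 11, LT = y.
f_2 = 7*x*y + 12*x + 4*y - 1, LT = x*y.

S(f_1,f_2): lcm = x*y. S = -5/7*x - 4/7*y + 1/7.
  reduce S modulo (f_1, f_2):
  remainder -5/7*x + 5/7 ≠ 0; add g_3 = -5/7*x + 5/7 to the basis.

The other S-polynomials (S(f_1,g_3), S(f_2,g_3)) all reduce to 0 modulo the current basis, so we have a Gröbner basis.
Inter-reduce: drop elements whose leading term is divisible by another's, tail-reduce, and make monic.
Reduced Gröbner basis: {x - 1, y + 1}.

Buchberger on the second generating set:
h_1 = 33*y + 33, LT = y.
h_2 = -21*x*y - 36*x - 45*y - 30, LT = x*y.

S(h_1,h_2): lcm = x*y. S = -5/7*x - 15/7*y - 10/7.
  reduce S modulo (h_1, h_2):
  remainder -5/7*x + 5/7 ≠ 0; add k_3 = -5/7*x + 5/7 to the basis.

The other S-polynomials (S(h_1,k_3), S(h_2,k_3)) all reduce to 0 modulo the current basis, so we have a Gröbner basis.
Inter-reduce: drop elements whose leading term is divisible by another's, tail-reduce, and make monic.
Reduced Gröbner basis: {x - 1, y + 1}.

These coincide, so the ideals are equal.

Yes, the ideals are equal.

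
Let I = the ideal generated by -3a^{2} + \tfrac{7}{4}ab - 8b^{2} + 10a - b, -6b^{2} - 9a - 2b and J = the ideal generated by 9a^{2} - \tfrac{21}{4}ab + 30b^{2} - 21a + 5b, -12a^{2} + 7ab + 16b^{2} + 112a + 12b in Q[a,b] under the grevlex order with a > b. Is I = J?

Yes, the ideals are equal.

Two ideals are equal iff their reduced Gröbner bases coincide (the reduced basis is unique for a fixed ordering).
Buchberger on the first generating set:
f_1 = -3a^{2} + \tfrac{7}{4}ab - 8b^{2} + 10a - b, LT = a^{2}.
f_2 = -6b^{2} - 9a - 2b, LT = b^{2}.

The S-polynomials (S(f_1,f_2)) all reduce to 0 modulo the current basis, so we have a Gröbner basis.
Inter-reduce: drop elements whose leading term is divisible by another's, tail-reduce, and make monic.
Reduced Gröbner basis: {a^{2} - \tfrac{7}{12}ab - \tfrac{22}{3}a - \tfrac{5}{9}b, b^{2} + \tfrac{3}{2}a + \tfrac{1}{3}b}.

Buchberger on the second generating set:
h_1 = 9a^{2} - \tfrac{21}{4}ab + 30b^{2} - 21a + 5b, LT = a^{2}.
h_2 = -12a^{2} + 7ab + 16b^{2} + 112a + 12b, LT = a^{2}.

S(h_1,h_2): lcm = a^{2}. S = \tfrac{14}{3}b^{2} + 7a + \tfrac{14}{9}b.
  reduce S modulo (h_1, h_2):
  remainder \tfrac{14}{3}b^{2} + 7a + \tfrac{14}{9}b ≠ 0; add k_3 = \tfrac{14}{3}b^{2} + 7a + \tfrac{14}{9}b to the basis.

The other S-polynomials (S(h_1,k_3), S(h_2,k_3)) all reduce to 0 modulo the current basis, so we have a Gröbner basis.
Inter-reduce: drop elements whose leading term is divisible by another's, tail-reduce, and make monic.
Reduced Gröbner basis: {a^{2} - \tfrac{7}{12}ab - \tfrac{22}{3}a - \tfrac{5}{9}b, b^{2} + \tfrac{3}{2}a + \tfrac{1}{3}b}.

Same reduced basis, so the two generating sets span the same ideal.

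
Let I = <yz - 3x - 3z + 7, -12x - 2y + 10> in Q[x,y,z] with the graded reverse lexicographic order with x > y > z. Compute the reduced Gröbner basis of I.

Buchberger's algorithm terminates because the ascending chain of leading-term ideals stabilizes.

f_1 = yz - 3x - 3z + 7, LT = yz.
f_2 = -12x - 2y + 10, LT = x.

S(f_1,f_2): leading monomials are coprime, so the S-polynomial reduces to 0 (Buchberger's first criterion).
Every S-polynomial of the final basis reduces to 0, so we have a Gröbner basis.

G = {yz + 1/2y - 3z + 9/2, x + 1/6y - 5/6}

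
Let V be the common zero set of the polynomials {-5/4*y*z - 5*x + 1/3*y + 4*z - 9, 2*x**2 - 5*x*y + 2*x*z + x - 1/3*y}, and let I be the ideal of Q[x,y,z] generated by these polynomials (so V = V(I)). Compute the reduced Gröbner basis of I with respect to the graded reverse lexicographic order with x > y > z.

G = {x**2 - 5/2*x*y + x*z + 1/2*x - 1/6*y, y*z + 4*x - 4/15*y - 16/5*z + 36/5}

f_1 = -5/4*y*z - 5*x + 1/3*y + 4*z - 9, LT = y*z.
f_2 = 2*x**2 - 5*x*y + 2*x*z + x - 1/3*y, LT = x**2.

The S-polynomials (S(f_1,f_2)) all reduce to 0 modulo the current basis, so we have a Gröbner basis.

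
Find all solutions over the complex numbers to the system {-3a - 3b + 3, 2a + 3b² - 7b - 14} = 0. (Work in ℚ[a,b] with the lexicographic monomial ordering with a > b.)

Compute a lex Gröbner basis by Buchberger's algorithm.
f_1 = -3a - 3b + 3, LT = a.
f_2 = 2a + 3b² - 7b - 14, LT = a.

S(f_1,f_2): lcm = a. S = -3/2b² + 9/2b + 6.
  leading term b²: no divisor's leading term divides it; move -3/2b² to the remainder.
  leading term b: no divisor's leading term divides it; move 9/2b to the remainder.
  leading term 1: no divisor's leading term divides it; move 6 to the remainder.
  remainder -3/2b² + 9/2b + 6 ≠ 0; add h_3 = -3/2b² + 9/2b + 6 to the basis.

The other S-polynomials (S(f_1,h_3), S(f_2,h_3)) all reduce to 0 modulo the current basis, so we have a Gröbner basis.
Inter-reduce: drop elements whose leading term is divisible by another's, tail-reduce, and make monic.
Reduced Gröbner basis: {a + b - 1, b² - 3b - 4}.

From the last basis element, b² - 3b - 4 = 0, so b takes values in {-1, 4}. Each choice, substituted upward through the basis, yields the corresponding point(s) of the solution set.
  b = -1: the earlier basis element becomes a - 2 = 0, giving a = 2 — point (2, -1).
  b = 4: the earlier basis element becomes a + 3 = 0, giving a = -3 — point (-3, 4).

{(2, -1), (-3, 4)}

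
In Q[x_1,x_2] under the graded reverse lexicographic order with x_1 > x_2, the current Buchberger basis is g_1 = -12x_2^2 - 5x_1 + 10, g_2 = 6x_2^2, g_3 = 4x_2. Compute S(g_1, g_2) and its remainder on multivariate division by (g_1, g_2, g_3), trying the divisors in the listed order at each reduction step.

S(g_1, g_2) = 5/12x_1 - 5/6; remainder on division = 5/12x_1 - 5/6.

lcm(LM(g_1), LM(g_2)) = x_2^2.
S = (lcm/LT(g_1))·g_1 − (lcm/LT(g_2))·g_2 = 5/12x_1 - 5/6.
Reduce S modulo (g_1, g_2, g_3) in that order:
  leading term x_1: no divisor's leading term divides it; move 5/12x_1 to the remainder.
  leading term 1: no divisor's leading term divides it; move -5/6 to the remainder.
The remainder 5/12x_1 - 5/6 is nonzero, so it would be added as the next basis element.
This is the inner loop of Buchberger's algorithm — each nonzero remainder becomes a new basis element.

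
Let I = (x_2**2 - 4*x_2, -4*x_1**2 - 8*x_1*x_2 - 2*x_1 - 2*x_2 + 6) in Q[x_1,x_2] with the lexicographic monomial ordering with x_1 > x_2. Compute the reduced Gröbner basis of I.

G = {x_1**2 + 2*x_1*x_2 + 1/2*x_1 + 1/2*x_2 - 3/2, x_2**2 - 4*x_2}

f_1 = x_2**2 - 4*x_2, LT = x_2**2.
f_2 = -4*x_1**2 - 8*x_1*x_2 - 2*x_1 - 2*x_2 + 6, LT = x_1**2.

The S-polynomials (S(f_1,f_2)) all reduce to 0 modulo the current basis, so we have a Gröbner basis.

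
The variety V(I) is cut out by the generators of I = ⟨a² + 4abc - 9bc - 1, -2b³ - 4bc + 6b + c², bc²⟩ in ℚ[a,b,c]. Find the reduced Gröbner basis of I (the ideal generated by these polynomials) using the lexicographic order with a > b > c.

f_1 = a² + 4abc - 9bc - 1, LT = a².
f_2 = -2b³ - 4bc + 6b + c², LT = b³.
f_3 = bc², LT = bc².

S(f_1,f_2): leading monomials are coprime, so the S-polynomial reduces to 0 (Buchberger's first criterion).
S(f_1,f_3): leading monomials are coprime, so the S-polynomial reduces to 0 (Buchberger's first criterion).
S(f_2,f_3): lcm = b³c². S = 2bc³ - 3bc² - ½c⁴.
  leading term bc³: subtract (2c)·f_3 from 2bc³ - 3bc² - ½c⁴ → -3bc² - ½c⁴
  leading term bc²: subtract (-3)·f_3 from -3bc² - ½c⁴ → -½c⁴
  leading term c⁴: no divisor's leading term divides it; move -½c⁴ to the remainder.
  remainder -½c⁴ ≠ 0; add g_4 = -½c⁴ to the basis.

S(f_1,g_4): leading monomials are coprime, so the S-polynomial reduces to 0 (Buchberger's first criterion).
S(f_2,g_4): leading monomials are coprime, so the S-polynomial reduces to 0 (Buchberger's first criterion).
S(f_3,g_4): lcm = bc⁴. S = 0.
  remainder 0.

Every S-polynomial of the final basis reduces to 0, so we have a Gröbner basis.

G = {a² + 4abc - 9bc - 1, b³ + 2bc - 3b - ½c², bc², c⁴}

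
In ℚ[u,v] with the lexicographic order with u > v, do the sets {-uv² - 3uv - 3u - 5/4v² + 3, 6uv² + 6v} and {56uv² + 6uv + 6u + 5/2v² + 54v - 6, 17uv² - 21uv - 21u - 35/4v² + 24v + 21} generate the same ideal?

Yes, the ideals are equal.

Equality of ideals is decidable: compute both reduced Gröbner bases (unique for the ordering) and check whether they agree.
Buchberger on the first generating set:
f_1 = -uv² - 3uv - 3u - 5/4v² + 3, LT = uv².
f_2 = 6uv² + 6v, LT = uv².

S(f_1,f_2): lcm = uv². S = 3uv + 3u + 5/4v² - v - 3.
  leading term uv: no divisor's leading term divides it; move 3uv to the remainder.
  leading term u: no divisor's leading term divides it; move 3u to the remainder.
  leading term v²: no divisor's leading term divides it; move 5/4v² to the remainder.
  leading term v: no divisor's leading term divides it; move -v to the remainder.
  leading term 1: no divisor's leading term divides it; move -3 to the remainder.
  remainder 3uv + 3u + 5/4v² - v - 3 ≠ 0; add g_3 = 3uv + 3u + 5/4v² - v - 3 to the basis.

S(f_1,g_3): lcm = uv². S = 2uv + 3u - 5/12v³ + 19/12v² + v - 3.
  leading term uv: subtract (⅔)·g_3 from 2uv + 3u - 5/12v³ + 19/12v² + v - 3 → u - 5/12v³ + ¾v² + 5/3v - 1
  leading term u: no divisor's leading term divides it; move u to the remainder.
  leading term v³: no divisor's leading term divides it; move -5/12v³ to the remainder.
  leading term v²: no divisor's leading term divides it; move ¾v² to the remainder.
  leading term v: no divisor's leading term divides it; move 5/3v to the remainder.
  leading term 1: no divisor's leading term divides it; move -1 to the remainder.
  remainder u - 5/12v³ + ¾v² + 5/3v - 1 ≠ 0; add g_4 = u - 5/12v³ + ¾v² + 5/3v - 1 to the basis.

S(f_1,g_4): lcm = uv². S = 3uv + 3u + 5/12v⁵ - ¾v⁴ - 5/3v³ + 9/4v² - 3.
  leading term uv: subtract (1)·g_3 from 3uv + 3u + 5/12v⁵ - ¾v⁴ - 5/3v³ + 9/4v² - 3 → 5/12v⁵ - ¾v⁴ - 5/3v³ + v² + v
  leading term v⁵: no divisor's leading term divides it; move 5/12v⁵ to the remainder.
  leading term v⁴: no divisor's leading term divides it; move -¾v⁴ to the remainder.
  leading term v³: no divisor's leading term divides it; move -5/3v³ to the remainder.
  leading term v²: no divisor's leading term divides it; move v² to the remainder.
  leading term v: no divisor's leading term divides it; move v to the remainder.
  remainder 5/12v⁵ - ¾v⁴ - 5/3v³ + v² + v ≠ 0; add g_5 = 5/12v⁵ - ¾v⁴ - 5/3v³ + v² + v to the basis.

S(g_3,g_4): lcm = uv. S = u + 5/12v⁴ - ¾v³ - 5/4v² + ⅔v - 1.
  leading term u: subtract (1)·g_4 from u + 5/12v⁴ - ¾v³ - 5/4v² + ⅔v - 1 → 5/12v⁴ - ⅓v³ - 2v² - v
  leading term v⁴: no divisor's leading term divides it; move 5/12v⁴ to the remainder.
  leading term v³: no divisor's leading term divides it; move -⅓v³ to the remainder.
  leading term v²: no divisor's leading term divides it; move -2v² to the remainder.
  leading term v: no divisor's leading term divides it; move -v to the remainder.
  remainder 5/12v⁴ - ⅓v³ - 2v² - v ≠ 0; add g_6 = 5/12v⁴ - ⅓v³ - 2v² - v to the basis.

The other S-polynomials (S(f_2,g_3), S(f_2,g_4), S(f_1,g_5), S(f_2,g_5), S(g_3,g_5), S(g_4,g_5), S(f_1,g_6), S(f_2,g_6), S(g_3,g_6), S(g_4,g_6), S(g_5,g_6)) all reduce to 0 modulo the current basis, so we have a Gröbner basis.
Inter-reduce: drop elements whose leading term is divisible by another's, tail-reduce, and make monic.
Reduced Gröbner basis: {u - 5/12v³ + ¾v² + 5/3v - 1, v⁴ - ⅘v³ - 24/5v² - 12/5v}.

Buchberger on the second generating set:
h_1 = 56uv² + 6uv + 6u + 5/2v² + 54v - 6, LT = uv².
h_2 = 17uv² - 21uv - 21u - 35/4v² + 24v + 21, LT = uv².

S(h_1,h_2): lcm = uv². S = 639/476uv + 639/476u + 1065/1904v² - 213/476v - 639/476.
  leading term uv: no divisor's leading term divides it; move 639/476uv to the remainder.
  leading term u: no divisor's leading term divides it; move 639/476u to the remainder.
  leading term v²: no divisor's leading term divides it; move 1065/1904v² to the remainder.
  leading term v: no divisor's leading term divides it; move -213/476v to the remainder.
  leading term 1: no divisor's leading term divides it; move -639/476 to the remainder.
  remainder 639/476uv + 639/476u + 1065/1904v² - 213/476v - 639/476 ≠ 0; add k_3 = 639/476uv + 639/476u + 1065/1904v² - 213/476v - 639/476 to the basis.

S(h_1,k_3): lcm = uv². S = -25/28uv + 3/28u - 5/12v³ + 127/336v² + 55/28v - 3/28.
  leading term uv: subtract (-425/639)·k_3 from -25/28uv + 3/28u - 5/12v³ + 127/336v² + 55/28v - 3/28 → u - 5/12v³ + ¾v² + 5/3v - 1
  leading term u: no divisor's leading term divides it; move u to the remainder.
  leading term v³: no divisor's leading term divides it; move -5/12v³ to the remainder.
  leading term v²: no divisor's leading term divides it; move ¾v² to the remainder.
  leading term v: no divisor's leading term divides it; move 5/3v to the remainder.
  leading term 1: no divisor's leading term divides it; move -1 to the remainder.
  remainder u - 5/12v³ + ¾v² + 5/3v - 1 ≠ 0; add k_4 = u - 5/12v³ + ¾v² + 5/3v - 1 to the basis.

S(h_1,k_4): lcm = uv². S = 3/28uv + 3/28u + 5/12v⁵ - ¾v⁴ - 5/3v³ + 117/112v² + 27/28v - 3/28.
  leading term uv: subtract (17/213)·k_3 from 3/28uv + 3/28u + 5/12v⁵ - ¾v⁴ - 5/3v³ + 117/112v² + 27/28v - 3/28 → 5/12v⁵ - ¾v⁴ - 5/3v³ + v² + v
  leading term v⁵: no divisor's leading term divides it; move 5/12v⁵ to the remainder.
  leading term v⁴: no divisor's leading term divides it; move -¾v⁴ to the remainder.
  leading term v³: no divisor's leading term divides it; move -5/3v³ to the remainder.
  leading term v²: no divisor's leading term divides it; move v² to the remainder.
  leading term v: no divisor's leading term divides it; move v to the remainder.
  remainder 5/12v⁵ - ¾v⁴ - 5/3v³ + v² + v ≠ 0; add k_5 = 5/12v⁵ - ¾v⁴ - 5/3v³ + v² + v to the basis.

S(k_3,k_4): lcm = uv. S = u + 5/12v⁴ - ¾v³ - 5/4v² + ⅔v - 1.
  leading term u: subtract (1)·k_4 from u + 5/12v⁴ - ¾v³ - 5/4v² + ⅔v - 1 → 5/12v⁴ - ⅓v³ - 2v² - v
  leading term v⁴: no divisor's leading term divides it; move 5/12v⁴ to the remainder.
  leading term v³: no divisor's leading term divides it; move -⅓v³ to the remainder.
  leading term v²: no divisor's leading term divides it; move -2v² to the remainder.
  leading term v: no divisor's leading term divides it; move -v to the remainder.
  remainder 5/12v⁴ - ⅓v³ - 2v² - v ≠ 0; add k_6 = 5/12v⁴ - ⅓v³ - 2v² - v to the basis.

The other S-polynomials (S(h_2,k_3), S(h_2,k_4), S(h_1,k_5), S(h_2,k_5), S(k_3,k_5), S(k_4,k_5), S(h_1,k_6), S(h_2,k_6), S(k_3,k_6), S(k_4,k_6), S(k_5,k_6)) all reduce to 0 modulo the current basis, so we have a Gröbner basis.
Inter-reduce: drop elements whose leading term is divisible by another's, tail-reduce, and make monic.
Reduced Gröbner basis: {u - 5/12v³ + ¾v² + 5/3v - 1, v⁴ - ⅘v³ - 24/5v² - 12/5v}.

Same reduced basis, so the two generating sets span the same ideal.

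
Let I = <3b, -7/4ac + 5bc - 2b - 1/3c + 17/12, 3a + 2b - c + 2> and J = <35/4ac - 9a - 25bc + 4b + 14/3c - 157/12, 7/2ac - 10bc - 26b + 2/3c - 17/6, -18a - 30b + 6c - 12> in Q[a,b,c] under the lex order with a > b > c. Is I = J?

Yes, the ideals are equal.

Equality of ideals is decidable: compute both reduced Gröbner bases (unique for the ordering) and check whether they agree.
Buchberger on the first generating set:
f_1 = 3b, LT = b.
f_2 = -7/4ac + 5bc - 2b - 1/3c + 17/12, LT = ac.
f_3 = 3a + 2b - c + 2, LT = a.

S(f_2,f_3): lcm = ac. S = -74/21bc + 8/7b + 1/3c^2 - 10/21c - 17/21.
  leading term bc: subtract (-74/63c)·f_1 from -74/21bc + 8/7b + 1/3c^2 - 10/21c - 17/21 → 8/7b + 1/3c^2 - 10/21c - 17/21
  leading term b: subtract (8/21)·f_1 from 8/7b + 1/3c^2 - 10/21c - 17/21 → 1/3c^2 - 10/21c - 17/21
  leading term c^2: no divisor's leading term divides it; move 1/3c^2 to the remainder.
  leading term c: no divisor's leading term divides it; move -10/21c to the remainder.
  leading term 1: no divisor's leading term divides it; move -17/21 to the remainder.
  remainder 1/3c^2 - 10/21c - 17/21 ≠ 0; add g_4 = 1/3c^2 - 10/21c - 17/21 to the basis.

The other S-polynomials (S(f_1,f_2), S(f_1,f_3), S(f_1,g_4), S(f_2,g_4), S(f_3,g_4)) all reduce to 0 modulo the current basis, so we have a Gröbner basis.
Inter-reduce: drop elements whose leading term is divisible by another's, tail-reduce, and make monic.
Reduced Gröbner basis: {a - 1/3c + 2/3, b, c^2 - 10/7c - 17/7}.

Buchberger on the second generating set:
h_1 = 35/4ac - 9a - 25bc + 4b + 14/3c - 157/12, LT = ac.
h_2 = 7/2ac - 10bc - 26b + 2/3c - 17/6, LT = ac.
h_3 = -18a - 30b + 6c - 12, LT = a.

S(h_1,h_2): lcm = ac. S = -36/35a + 276/35b + 12/35c - 24/35.
  leading term a: subtract (2/35)·h_3 from -36/35a + 276/35b + 12/35c - 24/35 → 48/5b
  leading term b: no divisor's leading term divides it; move 48/5b to the remainder.
  remainder 48/5b ≠ 0; add k_4 = 48/5b to the basis.

S(h_1,h_3): lcm = ac. S = -36/35a - 95/21bc + 16/35b + 1/3c^2 - 2/15c - 157/105.
  leading term a: subtract (2/35)·h_3 from -36/35a - 95/21bc + 16/35b + 1/3c^2 - 2/15c - 157/105 → -95/21bc + 76/35b + 1/3c^2 - 10/21c - 17/21
  leading term bc: subtract (-475/1008c)·k_4 from -95/21bc + 76/35b + 1/3c^2 - 10/21c - 17/21 → 76/35b + 1/3c^2 - 10/21c - 17/21
  leading term b: subtract (19/84)·k_4 from 76/35b + 1/3c^2 - 10/21c - 17/21 → 1/3c^2 - 10/21c - 17/21
  leading term c^2: no divisor's leading term divides it; move 1/3c^2 to the remainder.
  leading term c: no divisor's leading term divides it; move -10/21c to the remainder.
  leading term 1: no divisor's leading term divides it; move -17/21 to the remainder.
  remainder 1/3c^2 - 10/21c - 17/21 ≠ 0; add k_5 = 1/3c^2 - 10/21c - 17/21 to the basis.

The other S-polynomials (S(h_2,h_3), S(h_1,k_4), S(h_2,k_4), S(h_3,k_4), S(h_1,k_5), S(h_2,k_5), S(h_3,k_5), S(k_4,k_5)) all reduce to 0 modulo the current basis, so we have a Gröbner basis.
Inter-reduce: drop elements whose leading term is divisible by another's, tail-reduce, and make monic.
Reduced Gröbner basis: {a - 1/3c + 2/3, b, c^2 - 10/7c - 17/7}.

Same reduced basis, so the two generating sets span the same ideal.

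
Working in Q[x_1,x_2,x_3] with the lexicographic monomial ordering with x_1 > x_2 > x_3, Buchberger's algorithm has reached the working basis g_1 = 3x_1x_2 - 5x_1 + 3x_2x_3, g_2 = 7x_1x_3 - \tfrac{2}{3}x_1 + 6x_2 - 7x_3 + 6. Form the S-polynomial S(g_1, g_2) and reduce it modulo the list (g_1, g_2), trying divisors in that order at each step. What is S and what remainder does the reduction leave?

S(g_1, g_2) = \tfrac{2}{21}x_1x_2 - \tfrac{5}{3}x_1x_3 - \tfrac{6}{7}x_2^{2} + x_2x_3^{2} + x_2x_3 - \tfrac{6}{7}x_2; remainder on division = -\tfrac{6}{7}x_2^{2} + x_2x_3^{2} + \tfrac{19}{21}x_2x_3 + \tfrac{4}{7}x_2 - \tfrac{5}{3}x_3 + \tfrac{10}{7}.

lcm(LM(g_1), LM(g_2)) = x_1x_2x_3.
S = (lcm/LT(g_1))·g_1 − (lcm/LT(g_2))·g_2 = \tfrac{2}{21}x_1x_2 - \tfrac{5}{3}x_1x_3 - \tfrac{6}{7}x_2^{2} + x_2x_3^{2} + x_2x_3 - \tfrac{6}{7}x_2.
Reduce S modulo (g_1, g_2) in that order:
  leading term x_1x_2: subtract (\tfrac{2}{63})·g_1 from \tfrac{2}{21}x_1x_2 - \tfrac{5}{3}x_1x_3 - \tfrac{6}{7}x_2^{2} + x_2x_3^{2} + x_2x_3 - \tfrac{6}{7}x_2 → -\tfrac{5}{3}x_1x_3 + \tfrac{10}{63}x_1 - \tfrac{6}{7}x_2^{2} + x_2x_3^{2} + \tfrac{19}{21}x_2x_3 - \tfrac{6}{7}x_2
  leading term x_1x_3: subtract (-\tfrac{5}{21})·g_2 from -\tfrac{5}{3}x_1x_3 + \tfrac{10}{63}x_1 - \tfrac{6}{7}x_2^{2} + x_2x_3^{2} + \tfrac{19}{21}x_2x_3 - \tfrac{6}{7}x_2 → -\tfrac{6}{7}x_2^{2} + x_2x_3^{2} + \tfrac{19}{21}x_2x_3 + \tfrac{4}{7}x_2 - \tfrac{5}{3}x_3 + \tfrac{10}{7}
  leading term x_2^{2}: no divisor's leading term divides it; move -\tfrac{6}{7}x_2^{2} to the remainder.
  leading term x_2x_3^{2}: no divisor's leading term divides it; move x_2x_3^{2} to the remainder.
  leading term x_2x_3: no divisor's leading term divides it; move \tfrac{19}{21}x_2x_3 to the remainder.
  leading term x_2: no divisor's leading term divides it; move \tfrac{4}{7}x_2 to the remainder.
  leading term x_3: no divisor's leading term divides it; move -\tfrac{5}{3}x_3 to the remainder.
  leading term 1: no divisor's leading term divides it; move \tfrac{10}{7} to the remainder.
The remainder -\tfrac{6}{7}x_2^{2} + x_2x_3^{2} + \tfrac{19}{21}x_2x_3 + \tfrac{4}{7}x_2 - \tfrac{5}{3}x_3 + \tfrac{10}{7} is nonzero, so it would be added as the next basis element.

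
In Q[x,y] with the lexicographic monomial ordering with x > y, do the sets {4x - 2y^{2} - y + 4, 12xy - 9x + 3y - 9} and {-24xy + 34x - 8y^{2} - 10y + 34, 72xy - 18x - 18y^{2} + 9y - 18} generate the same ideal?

Yes, the ideals are equal.

Since reduced Gröbner bases are canonical representatives of ideals under a given ordering, it suffices to compute and compare them.
Buchberger on the first generating set:
f_1 = 4x - 2y^{2} - y + 4, LT = x.
f_2 = 12xy - 9x + 3y - 9, LT = xy.

S(f_1,f_2): lcm = xy. S = \tfrac{3}{4}x - \tfrac{1}{2}y^{3} - \tfrac{1}{4}y^{2} + \tfrac{3}{4}y + \tfrac{3}{4}.
  reduce S modulo (f_1, f_2):
  remainder -\tfrac{1}{2}y^{3} + \tfrac{1}{8}y^{2} + \tfrac{15}{16}y ≠ 0; add g_3 = -\tfrac{1}{2}y^{3} + \tfrac{1}{8}y^{2} + \tfrac{15}{16}y to the basis.

The other S-polynomials (S(f_1,g_3), S(f_2,g_3)) all reduce to 0 modulo the current basis, so we have a Gröbner basis.
Inter-reduce: drop elements whose leading term is divisible by another's, tail-reduce, and make monic.
Reduced Gröbner basis: {x - \tfrac{1}{2}y^{2} - \tfrac{1}{4}y + 1, y^{3} - \tfrac{1}{4}y^{2} - \tfrac{15}{8}y}.

Buchberger on the second generating set:
h_1 = -24xy + 34x - 8y^{2} - 10y + 34, LT = xy.
h_2 = 72xy - 18x - 18y^{2} + 9y - 18, LT = xy.

S(h_1,h_2): lcm = xy. S = -\tfrac{7}{6}x + \tfrac{7}{12}y^{2} + \tfrac{7}{24}y - \tfrac{7}{6}.
  reduce S modulo (h_1, h_2):
  remainder -\tfrac{7}{6}x + \tfrac{7}{12}y^{2} + \tfrac{7}{24}y - \tfrac{7}{6} ≠ 0; add k_3 = -\tfrac{7}{6}x + \tfrac{7}{12}y^{2} + \tfrac{7}{24}y - \tfrac{7}{6} to the basis.

S(h_1,k_3): lcm = xy. S = -\tfrac{17}{12}x + \tfrac{1}{2}y^{3} + \tfrac{7}{12}y^{2} - \tfrac{7}{12}y - \tfrac{17}{12}.
  reduce S modulo (h_1, h_2, k_3):
  remainder \tfrac{1}{2}y^{3} - \tfrac{1}{8}y^{2} - \tfrac{15}{16}y ≠ 0; add k_4 = \tfrac{1}{2}y^{3} - \tfrac{1}{8}y^{2} - \tfrac{15}{16}y to the basis.

The other S-polynomials (S(h_2,k_3), S(h_1,k_4), S(h_2,k_4), S(k_3,k_4)) all reduce to 0 modulo the current basis, so we have a Gröbner basis.
Inter-reduce: drop elements whose leading term is divisible by another's, tail-reduce, and make monic.
Reduced Gröbner basis: {x - \tfrac{1}{2}y^{2} - \tfrac{1}{4}y + 1, y^{3} - \tfrac{1}{4}y^{2} - \tfrac{15}{8}y}.

The two bases agree; hence the ideals are identical.
The choice of monomial ordering does not affect the verdict — as long as both bases are computed under the same ordering, their equality decides ideal equality.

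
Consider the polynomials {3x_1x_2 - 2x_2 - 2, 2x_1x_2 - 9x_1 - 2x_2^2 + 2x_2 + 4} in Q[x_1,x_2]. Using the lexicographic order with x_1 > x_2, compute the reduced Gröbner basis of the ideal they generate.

The reduced Gröbner basis is the canonical form of the ideal for this ordering.

f_1 = 3x_1x_2 - 2x_2 - 2, LT = x_1x_2.
f_2 = 2x_1x_2 - 9x_1 - 2x_2^2 + 2x_2 + 4, LT = x_1x_2.

S(f_1,f_2): lcm = x_1x_2. S = 9/2x_1 + x_2^2 - 5/3x_2 - 8/3.
  reduce S modulo (f_1, f_2):
  remainder 9/2x_1 + x_2^2 - 5/3x_2 - 8/3 ≠ 0; add g_3 = 9/2x_1 + x_2^2 - 5/3x_2 - 8/3 to the basis.

S(f_1,g_3): lcm = x_1x_2. S = -2/9x_2^3 + 10/27x_2^2 - 2/27x_2 - 2/3.
  reduce S modulo (f_1, f_2, g_3):
  remainder -2/9x_2^3 + 10/27x_2^2 - 2/27x_2 - 2/3 ≠ 0; add g_4 = -2/9x_2^3 + 10/27x_2^2 - 2/27x_2 - 2/3 to the basis.

The other S-polynomials (S(f_2,g_3), S(f_1,g_4), S(f_2,g_4), S(g_3,g_4)) all reduce to 0 modulo the current basis, so we have a Gröbner basis.
Inter-reduce: drop elements whose leading term is divisible by another's, tail-reduce, and make monic.

G = {x_1 + 2/9x_2^2 - 10/27x_2 - 16/27, x_2^3 - 5/3x_2^2 + 1/3x_2 + 3}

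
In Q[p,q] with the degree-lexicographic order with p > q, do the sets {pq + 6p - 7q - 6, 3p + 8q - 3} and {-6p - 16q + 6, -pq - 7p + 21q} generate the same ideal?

Equality of ideals is decidable: compute both reduced Gröbner bases (unique for the ordering) and check whether they agree.
Buchberger on the first generating set:
f_1 = pq + 6p - 7q - 6, LT = pq.
f_2 = 3p + 8q - 3, LT = p.

S(f_1,f_2): lcm = pq. S = -8/3q^2 + 6p - 6q - 6.
  leading term q^2: no divisor's leading term divides it; move -8/3q^2 to the remainder.
  leading term p: subtract (2)·f_2 from 6p - 6q - 6 → -22q
  leading term q: no divisor's leading term divides it; move -22q to the remainder.
  remainder -8/3q^2 - 22q ≠ 0; add g_3 = -8/3q^2 - 22q to the basis.

S(f_1,g_3): lcm = pq^2. S = -9/4pq - 7q^2 - 6q.
  leading term pq: subtract (-9/4)·f_1 from -9/4pq - 7q^2 - 6q → -7q^2 + 27/2p - 87/4q - 27/2
  leading term q^2: subtract (21/8)·g_3 from -7q^2 + 27/2p - 87/4q - 27/2 → 27/2p + 36q - 27/2
  leading term p: subtract (9/2)·f_2 from 27/2p + 36q - 27/2 → 0
  remainder 0.

S(f_2,g_3): leading monomials are coprime, so the S-polynomial reduces to 0 (Buchberger's first criterion).
Every S-polynomial of the final basis reduces to 0, so we have a Gröbner basis.
Inter-reduce: drop elements whose leading term is divisible by another's, tail-reduce, and make monic.
Reduced Gröbner basis: {q^2 + 33/4q, p + 8/3q - 1}.

Buchberger on the second generating set:
h_1 = -6p - 16q + 6, LT = p.
h_2 = -pq - 7p + 21q, LT = pq.

S(h_1,h_2): lcm = pq. S = 8/3q^2 - 7p + 20q.
  leading term q^2: no divisor's leading term divides it; move 8/3q^2 to the remainder.
  leading term p: subtract (7/6)·h_1 from -7p + 20q → 116/3q - 7
  leading term q: no divisor's leading term divides it; move 116/3q to the remainder.
  leading term 1: no divisor's leading term divides it; move -7 to the remainder.
  remainder 8/3q^2 + 116/3q - 7 ≠ 0; add k_3 = 8/3q^2 + 116/3q - 7 to the basis.

S(h_1,k_3): leading monomials are coprime, so the S-polynomial reduces to 0 (Buchberger's first criterion).
S(h_2,k_3): lcm = pq^2. S = -15/2pq - 21q^2 + 21/8p.
  leading term pq: subtract (5/4q)·h_1 from -15/2pq - 21q^2 + 21/8p → -q^2 + 21/8p - 15/2q
  leading term q^2: subtract (-3/8)·k_3 from -q^2 + 21/8p - 15/2q → 21/8p + 7q - 21/8
  leading term p: subtract (-7/16)·h_1 from 21/8p + 7q - 21/8 → 0
  remainder 0.

Every S-polynomial of the final basis reduces to 0, so we have a Gröbner basis.
Inter-reduce: drop elements whose leading term is divisible by another's, tail-reduce, and make monic.
Reduced Gröbner basis: {q^2 + 29/2q - 21/8, p + 8/3q - 1}.

Since the reduced bases disagree, the two ideals are not the same.

No, the ideals differ.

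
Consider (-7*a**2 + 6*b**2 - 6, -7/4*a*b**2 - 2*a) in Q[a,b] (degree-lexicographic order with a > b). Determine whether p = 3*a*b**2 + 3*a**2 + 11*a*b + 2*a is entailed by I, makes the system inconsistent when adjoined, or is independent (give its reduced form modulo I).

3*a*b**2 + 3*a**2 + 11*a*b + 2*a is independent of I; its normal form modulo I is 11*a*b + 18/7*b**2 - 10/7*a - 18/7.

First compute the reduced Gröbner basis of I by Buchberger's algorithm.
f_1 = -7*a**2 + 6*b**2 - 6, LT = a**2.
f_2 = -7/4*a*b**2 - 2*a, LT = a*b**2.

S(f_1,f_2): lcm = a**2*b**2. S = -6/7*b**4 - 8/7*a**2 + 6/7*b**2.
  leading term b**4: no divisor's leading term divides it; move -6/7*b**4 to the remainder.
  leading term a**2: subtract (8/49)·f_1 from -8/7*a**2 + 6/7*b**2 → -6/49*b**2 + 48/49
  leading term b**2: no divisor's leading term divides it; move -6/49*b**2 to the remainder.
  leading term 1: no divisor's leading term divides it; move 48/49 to the remainder.
  remainder -6/7*b**4 - 6/49*b**2 + 48/49 ≠ 0; add h_3 = -6/7*b**4 - 6/49*b**2 + 48/49 to the basis.

The other S-polynomials (S(f_1,h_3), S(f_2,h_3)) all reduce to 0 modulo the current basis, so we have a Gröbner basis.
Inter-reduce: drop elements whose leading term is divisible by another's, tail-reduce, and make monic.
Reduced Gröbner basis: {b**4 + 1/7*b**2 - 8/7, a*b**2 + 8/7*a, a**2 - 6/7*b**2 + 6/7}.
Label its elements g_1 = b**4 + 1/7*b**2 - 8/7, g_2 = a*b**2 + 8/7*a, g_3 = a**2 - 6/7*b**2 + 6/7.

Reduce p = 3*a*b**2 + 3*a**2 + 11*a*b + 2*a modulo G:
  leading term a*b**2: subtract (3)·g_2 from 3*a*b**2 + 3*a**2 + 11*a*b + 2*a → 3*a**2 + 11*a*b - 10/7*a
  leading term a**2: subtract (3)·g_3 from 3*a**2 + 11*a*b - 10/7*a → 11*a*b + 18/7*b**2 - 10/7*a - 18/7
  leading term a*b: no divisor's leading term divides it; move 11*a*b to the remainder.
  leading term b**2: no divisor's leading term divides it; move 18/7*b**2 to the remainder.
  leading term a: no divisor's leading term divides it; move -10/7*a to the remainder.
  leading term 1: no divisor's leading term divides it; move -18/7 to the remainder.
  normal form = 11*a*b + 18/7*b**2 - 10/7*a - 18/7.
The normal form is nonzero, so p ∉ I. Since p minus its normal form lies in I, I + (p) = I + (r) where r = 11*a*b + 18/7*b**2 - 10/7*a - 18/7; decide whether this ideal is the whole ring.
Run Buchberger on G together with r (pairs among the g_i already reduce to 0 since G is a Gröbner basis):
g_1 = b**4 + 1/7*b**2 - 8/7, LT = b**4.
g_2 = a*b**2 + 8/7*a, LT = a*b**2.
g_3 = a**2 - 6/7*b**2 + 6/7, LT = a**2.
r = 11*a*b + 18/7*b**2 - 10/7*a - 18/7, LT = a*b.

S(g_1,r): lcm = a*b**4. S = -18/77*b**5 + 10/77*a*b**3 + 1/7*a*b**2 + 18/77*b**3 - 8/7*a.
  leading term b**5: subtract (-18/77*b)·g_1 from -18/77*b**5 + 10/77*a*b**3 + 1/7*a*b**2 + 18/77*b**3 - 8/7*a → 10/77*a*b**3 + 1/7*a*b**2 + 144/539*b**3 - 8/7*a - 144/539*b
  leading term a*b**3: subtract (10/77*b)·g_2 from 10/77*a*b**3 + 1/7*a*b**2 + 144/539*b**3 - 8/7*a - 144/539*b → 1/7*a*b**2 + 144/539*b**3 - 80/539*a*b - 8/7*a - 144/539*b
  leading term a*b**2: subtract (1/7)·g_2 from 1/7*a*b**2 + 144/539*b**3 - 80/539*a*b - 8/7*a - 144/539*b → 144/539*b**3 - 80/539*a*b - 64/49*a - 144/539*b
  leading term b**3: no divisor's leading term divides it; move 144/539*b**3 to the remainder.
  leading term a*b: subtract (-80/5929)·r from -80/539*a*b - 64/49*a - 144/539*b → 1440/41503*b**2 - 55008/41503*a - 144/539*b - 1440/41503
  leading term b**2: no divisor's leading term divides it; move 1440/41503*b**2 to the remainder.
  leading term a: no divisor's leading term divides it; move -55008/41503*a to the remainder.
  leading term b: no divisor's leading term divides it; move -144/539*b to the remainder.
  leading term 1: no divisor's leading term divides it; move -1440/41503 to the remainder.
  remainder 144/539*b**3 + 1440/41503*b**2 - 55008/41503*a - 144/539*b - 1440/41503 ≠ 0; add m_5 = 144/539*b**3 + 1440/41503*b**2 - 55008/41503*a - 144/539*b - 1440/41503 to the basis.

S(g_3,r): lcm = a**2*b. S = -18/77*a*b**2 - 6/7*b**3 + 10/77*a**2 + 18/77*a + 6/7*b.
  leading term a*b**2: subtract (-18/77)·g_2 from -18/77*a*b**2 - 6/7*b**3 + 10/77*a**2 + 18/77*a + 6/7*b → -6/7*b**3 + 10/77*a**2 + 270/539*a + 6/7*b
  leading term b**3: subtract (-77/24)·m_5 from -6/7*b**3 + 10/77*a**2 + 270/539*a + 6/7*b → 10/77*a**2 + 60/539*b**2 - 2022/539*a - 60/539
  leading term a**2: subtract (10/77)·g_3 from 10/77*a**2 + 60/539*b**2 - 2022/539*a - 60/539 → 120/539*b**2 - 2022/539*a - 120/539
  leading term b**2: no divisor's leading term divides it; move 120/539*b**2 to the remainder.
  leading term a: no divisor's leading term divides it; move -2022/539*a to the remainder.
  leading term 1: no divisor's leading term divides it; move -120/539 to the remainder.
  remainder 120/539*b**2 - 2022/539*a - 120/539 ≠ 0; add m_6 = 120/539*b**2 - 2022/539*a - 120/539 to the basis.

S(g_2,m_5): lcm = a*b**3. S = -10/77*a*b**2 + 382/77*a**2 + 15/7*a*b + 10/77*a.
  leading term a*b**2: subtract (-10/77)·g_2 from -10/77*a*b**2 + 382/77*a**2 + 15/7*a*b + 10/77*a → 382/77*a**2 + 15/7*a*b + 150/539*a
  leading term a**2: subtract (382/77)·g_3 from 382/77*a**2 + 15/7*a*b + 150/539*a → 15/7*a*b + 2292/539*b**2 + 150/539*a - 2292/539
  leading term a*b: subtract (15/77)·r from 15/7*a*b + 2292/539*b**2 + 150/539*a - 2292/539 → 2022/539*b**2 + 300/539*a - 2022/539
  leading term b**2: subtract (337/20)·m_6 from 2022/539*b**2 + 300/539*a - 2022/539 → 49101/770*a
  leading term a: no divisor's leading term divides it; move 49101/770*a to the remainder.
  remainder 49101/770*a ≠ 0; add m_7 = 49101/770*a to the basis.

The other S-polynomials (S(g_1,g_2), S(g_1,g_3), S(g_2,g_3), S(g_2,r), S(g_1,m_5), S(g_3,m_5), S(r,m_5), S(g_1,m_6), S(g_2,m_6), S(g_3,m_6), S(r,m_6), S(m_5,m_6), S(g_1,m_7), S(g_2,m_7), S(g_3,m_7), S(r,m_7), S(m_5,m_7), S(m_6,m_7)) all reduce to 0 modulo the current basis, so we have a Gröbner basis.
Inter-reduce: drop elements whose leading term is divisible by another's, tail-reduce, and make monic.
Reduced Gröbner basis: {b**2 - 1, a}.
The reduced Gröbner basis of I + (p) is {b**2 - 1, a} ≠ {1}, a proper ideal, so the enlarged system stays consistent: p is independent of I, with normal form 11*a*b + 18/7*b**2 - 10/7*a - 18/7.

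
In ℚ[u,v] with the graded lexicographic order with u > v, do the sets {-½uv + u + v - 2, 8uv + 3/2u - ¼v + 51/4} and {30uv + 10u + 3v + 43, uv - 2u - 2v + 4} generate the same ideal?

Since reduced Gröbner bases are canonical representatives of ideals under a given ordering, it suffices to compute and compare them.
Buchberger on the first generating set:
f_1 = -½uv + u + v - 2, LT = uv.
f_2 = 8uv + 3/2u - ¼v + 51/4, LT = uv.

S(f_1,f_2): lcm = uv. S = -35/16u - 63/32v + 77/32.
  leading term u: no divisor's leading term divides it; move -35/16u to the remainder.
  leading term v: no divisor's leading term divides it; move -63/32v to the remainder.
  leading term 1: no divisor's leading term divides it; move 77/32 to the remainder.
  remainder -35/16u - 63/32v + 77/32 ≠ 0; add g_3 = -35/16u - 63/32v + 77/32 to the basis.

S(f_1,g_3): lcm = uv. S = -9/10v² - 2u - 9/10v + 4.
  leading term v²: no divisor's leading term divides it; move -9/10v² to the remainder.
  leading term u: subtract (32/35)·g_3 from -2u - 9/10v + 4 → 9/10v + 9/5
  leading term v: no divisor's leading term divides it; move 9/10v to the remainder.
  leading term 1: no divisor's leading term divides it; move 9/5 to the remainder.
  remainder -9/10v² + 9/10v + 9/5 ≠ 0; add g_4 = -9/10v² + 9/10v + 9/5 to the basis.

The other S-polynomials (S(f_2,g_3), S(f_1,g_4), S(f_2,g_4), S(g_3,g_4)) all reduce to 0 modulo the current basis, so we have a Gröbner basis.
Inter-reduce: drop elements whose leading term is divisible by another's, tail-reduce, and make monic.
Reduced Gröbner basis: {v² - v - 2, u + 9/10v - 11/10}.

Buchberger on the second generating set:
h_1 = 30uv + 10u + 3v + 43, LT = uv.
h_2 = uv - 2u - 2v + 4, LT = uv.

S(h_1,h_2): lcm = uv. S = 7/3u + 21/10v - 77/30.
  leading term u: no divisor's leading term divides it; move 7/3u to the remainder.
  leading term v: no divisor's leading term divides it; move 21/10v to the remainder.
  leading term 1: no divisor's leading term divides it; move -77/30 to the remainder.
  remainder 7/3u + 21/10v - 77/30 ≠ 0; add k_3 = 7/3u + 21/10v - 77/30 to the basis.

S(h_1,k_3): lcm = uv. S = -9/10v² + ⅓u + 6/5v + 43/30.
  leading term v²: no divisor's leading term divides it; move -9/10v² to the remainder.
  leading term u: subtract (1/7)·k_3 from ⅓u + 6/5v + 43/30 → 9/10v + 9/5
  leading term v: no divisor's leading term divides it; move 9/10v to the remainder.
  leading term 1: no divisor's leading term divides it; move 9/5 to the remainder.
  remainder -9/10v² + 9/10v + 9/5 ≠ 0; add k_4 = -9/10v² + 9/10v + 9/5 to the basis.

The other S-polynomials (S(h_2,k_3), S(h_1,k_4), S(h_2,k_4), S(k_3,k_4)) all reduce to 0 modulo the current basis, so we have a Gröbner basis.
Inter-reduce: drop elements whose leading term is divisible by another's, tail-reduce, and make monic.
Reduced Gröbner basis: {v² - v - 2, u + 9/10v - 11/10}.

The two bases agree; hence the ideals are identical.

Yes, the ideals are equal.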